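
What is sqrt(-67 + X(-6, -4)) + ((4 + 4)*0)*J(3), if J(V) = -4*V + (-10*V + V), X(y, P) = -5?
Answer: 6*I*sqrt(2) ≈ 8.4853*I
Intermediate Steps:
J(V) = -13*V (J(V) = -4*V - 9*V = -13*V)
sqrt(-67 + X(-6, -4)) + ((4 + 4)*0)*J(3) = sqrt(-67 - 5) + ((4 + 4)*0)*(-13*3) = sqrt(-72) + (8*0)*(-39) = 6*I*sqrt(2) + 0*(-39) = 6*I*sqrt(2) + 0 = 6*I*sqrt(2)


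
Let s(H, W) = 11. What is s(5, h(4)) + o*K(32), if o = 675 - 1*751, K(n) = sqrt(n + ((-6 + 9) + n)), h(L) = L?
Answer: 11 - 76*sqrt(67) ≈ -611.09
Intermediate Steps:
K(n) = sqrt(3 + 2*n) (K(n) = sqrt(n + (3 + n)) = sqrt(3 + 2*n))
o = -76 (o = 675 - 751 = -76)
s(5, h(4)) + o*K(32) = 11 - 76*sqrt(3 + 2*32) = 11 - 76*sqrt(3 + 64) = 11 - 76*sqrt(67)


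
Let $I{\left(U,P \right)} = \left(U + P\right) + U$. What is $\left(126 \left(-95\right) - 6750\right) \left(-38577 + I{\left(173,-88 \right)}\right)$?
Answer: $717331680$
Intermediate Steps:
$I{\left(U,P \right)} = P + 2 U$ ($I{\left(U,P \right)} = \left(P + U\right) + U = P + 2 U$)
$\left(126 \left(-95\right) - 6750\right) \left(-38577 + I{\left(173,-88 \right)}\right) = \left(126 \left(-95\right) - 6750\right) \left(-38577 + \left(-88 + 2 \cdot 173\right)\right) = \left(-11970 - 6750\right) \left(-38577 + \left(-88 + 346\right)\right) = - 18720 \left(-38577 + 258\right) = \left(-18720\right) \left(-38319\right) = 717331680$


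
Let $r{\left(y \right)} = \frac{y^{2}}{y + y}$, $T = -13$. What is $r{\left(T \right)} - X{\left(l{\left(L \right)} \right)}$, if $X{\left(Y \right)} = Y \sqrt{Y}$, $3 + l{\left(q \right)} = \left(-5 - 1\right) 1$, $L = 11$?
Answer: $- \frac{13}{2} + 27 i \approx -6.5 + 27.0 i$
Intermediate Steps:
$l{\left(q \right)} = -9$ ($l{\left(q \right)} = -3 + \left(-5 - 1\right) 1 = -3 - 6 = -9$)
$X{\left(Y \right)} = Y^{\frac{3}{2}}$
$r{\left(y \right)} = \frac{y}{2}$ ($r{\left(y \right)} = \frac{y^{2}}{2 y} = \frac{1}{2 y} y^{2} = \frac{y}{2}$)
$r{\left(T \right)} - X{\left(l{\left(L \right)} \right)} = \frac{1}{2} \left(-13\right) - \left(-9\right)^{\frac{3}{2}} = - \frac{13}{2} - - 27 i = - \frac{13}{2} + 27 i$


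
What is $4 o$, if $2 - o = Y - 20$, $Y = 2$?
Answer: $80$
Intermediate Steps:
$o = 20$ ($o = 2 - \left(2 - 20\right) = 2 - -18 = 2 + 18 = 20$)
$4 o = 4 \cdot 20 = 80$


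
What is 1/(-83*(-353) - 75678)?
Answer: -1/46379 ≈ -2.1561e-5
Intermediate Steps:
1/(-83*(-353) - 75678) = 1/(29299 - 75678) = 1/(-46379) = -1/46379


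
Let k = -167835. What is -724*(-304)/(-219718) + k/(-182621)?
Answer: -1658890543/20062560439 ≈ -0.082686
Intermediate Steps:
-724*(-304)/(-219718) + k/(-182621) = -724*(-304)/(-219718) - 167835/(-182621) = 220096*(-1/219718) - 167835*(-1/182621) = -110048/109859 + 167835/182621 = -1658890543/20062560439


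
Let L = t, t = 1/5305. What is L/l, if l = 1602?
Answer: 1/8498610 ≈ 1.1767e-7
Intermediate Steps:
t = 1/5305 ≈ 0.00018850
L = 1/5305 ≈ 0.00018850
L/l = (1/5305)/1602 = (1/5305)*(1/1602) = 1/8498610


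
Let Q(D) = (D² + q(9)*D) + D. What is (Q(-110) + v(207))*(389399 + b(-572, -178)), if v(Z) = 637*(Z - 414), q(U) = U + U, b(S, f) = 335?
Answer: -47488698166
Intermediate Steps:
q(U) = 2*U
v(Z) = -263718 + 637*Z (v(Z) = 637*(-414 + Z) = -263718 + 637*Z)
Q(D) = D² + 19*D (Q(D) = (D² + (2*9)*D) + D = (D² + 18*D) + D = D² + 19*D)
(Q(-110) + v(207))*(389399 + b(-572, -178)) = (-110*(19 - 110) + (-263718 + 637*207))*(389399 + 335) = (-110*(-91) + (-263718 + 131859))*389734 = (10010 - 131859)*389734 = -121849*389734 = -47488698166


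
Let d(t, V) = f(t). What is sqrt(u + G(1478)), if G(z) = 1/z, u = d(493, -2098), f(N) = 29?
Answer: sqrt(63351514)/1478 ≈ 5.3852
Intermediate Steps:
d(t, V) = 29
u = 29
sqrt(u + G(1478)) = sqrt(29 + 1/1478) = sqrt(42863/1478) = sqrt(63351514)/1478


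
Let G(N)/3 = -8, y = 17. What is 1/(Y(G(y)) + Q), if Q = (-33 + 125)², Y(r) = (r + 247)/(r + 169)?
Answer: 145/1227503 ≈ 0.00011813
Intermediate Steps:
G(N) = -24 (G(N) = 3*(-8) = -24)
Y(r) = (247 + r)/(169 + r)
Q = 8464 (Q = 92² = 8464)
1/(Y(G(y)) + Q) = 1/((247 - 24)/(169 - 24) + 8464) = 1/(223/145 + 8464) = 1/(1227503/145) = 145/1227503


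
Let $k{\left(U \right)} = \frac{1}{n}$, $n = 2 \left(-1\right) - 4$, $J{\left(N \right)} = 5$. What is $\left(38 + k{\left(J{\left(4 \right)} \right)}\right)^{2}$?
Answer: $\frac{51529}{36} \approx 1431.4$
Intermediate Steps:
$n = -6$ ($n = -2 - 4 = -6$)
$k{\left(U \right)} = - \frac{1}{6}$ ($k{\left(U \right)} = \frac{1}{-6} = - \frac{1}{6}$)
$\left(38 + k{\left(J{\left(4 \right)} \right)}\right)^{2} = \left(38 - \frac{1}{6}\right)^{2} = \left(\frac{227}{6}\right)^{2} = \frac{51529}{36}$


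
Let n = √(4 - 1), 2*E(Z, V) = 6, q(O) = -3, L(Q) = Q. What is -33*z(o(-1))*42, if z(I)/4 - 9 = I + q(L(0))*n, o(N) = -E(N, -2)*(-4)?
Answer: -116424 + 16632*√3 ≈ -87617.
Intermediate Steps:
E(Z, V) = 3 (E(Z, V) = (½)*6 = 3)
n = √3 ≈ 1.7320
o(N) = 12 (o(N) = -1*3*(-4) = -3*(-4) = 12)
z(I) = 36 - 12*√3 + 4*I (z(I) = 36 + 4*(I - 3*√3) = 36 + (-12*√3 + 4*I) = 36 - 12*√3 + 4*I)
-33*z(o(-1))*42 = -33*(36 - 12*√3 + 4*12)*42 = -33*(36 - 12*√3 + 48)*42 = -33*(84 - 12*√3)*42 = (-2772 + 396*√3)*42 = -116424 + 16632*√3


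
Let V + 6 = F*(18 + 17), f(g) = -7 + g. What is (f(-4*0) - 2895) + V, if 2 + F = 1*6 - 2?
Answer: -2838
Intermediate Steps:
F = 2 (F = -2 + (1*6 - 2) = -2 + (6 - 2) = -2 + 4 = 2)
V = 64 (V = -6 + 2*(18 + 17) = -6 + 2*35 = -6 + 70 = 64)
(f(-4*0) - 2895) + V = ((-7 - 4*0) - 2895) + 64 = ((-7 + 0) - 2895) + 64 = (-7 - 2895) + 64 = -2902 + 64 = -2838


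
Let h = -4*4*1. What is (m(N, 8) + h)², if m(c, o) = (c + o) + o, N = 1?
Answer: 1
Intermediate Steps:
m(c, o) = c + 2*o
h = -16 (h = -16*1 = -16)
(m(N, 8) + h)² = ((1 + 2*8) - 16)² = ((1 + 16) - 16)² = (17 - 16)² = 1² = 1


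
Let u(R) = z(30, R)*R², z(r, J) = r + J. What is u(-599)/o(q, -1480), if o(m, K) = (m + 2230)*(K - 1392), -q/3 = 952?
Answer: -204157769/1797872 ≈ -113.56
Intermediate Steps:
z(r, J) = J + r
q = -2856 (q = -3*952 = -2856)
u(R) = R²*(30 + R) (u(R) = (R + 30)*R² = (30 + R)*R² = R²*(30 + R))
o(m, K) = (-1392 + K)*(2230 + m) (o(m, K) = (2230 + m)*(-1392 + K) = (-1392 + K)*(2230 + m))
u(-599)/o(q, -1480) = ((-599)²*(30 - 599))/(-3104160 - 1392*(-2856) + 2230*(-1480) - 1480*(-2856)) = (358801*(-569))/(-3104160 + 3975552 - 3300400 + 4226880) = -204157769/1797872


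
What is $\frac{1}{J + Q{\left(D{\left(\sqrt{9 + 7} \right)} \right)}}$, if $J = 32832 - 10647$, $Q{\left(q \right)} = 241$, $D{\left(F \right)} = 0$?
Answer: $\frac{1}{22426} \approx 4.4591 \cdot 10^{-5}$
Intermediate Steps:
$J = 22185$
$\frac{1}{J + Q{\left(D{\left(\sqrt{9 + 7} \right)} \right)}} = \frac{1}{22185 + 241} = \frac{1}{22426}$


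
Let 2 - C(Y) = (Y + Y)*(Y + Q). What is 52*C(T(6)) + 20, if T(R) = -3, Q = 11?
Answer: 2620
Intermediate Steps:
C(Y) = 2 - 2*Y*(11 + Y) (C(Y) = 2 - (Y + Y)*(Y + 11) = 2 - 2*Y*(11 + Y))
52*C(T(6)) + 20 = 52*(2 - 22*(-3) - 2*(-3)²) + 20 = 52*(2 + 66 - 2*9) + 20 = 52*(2 + 66 - 18) + 20 = 52*50 + 20 = 2600 + 20 = 2620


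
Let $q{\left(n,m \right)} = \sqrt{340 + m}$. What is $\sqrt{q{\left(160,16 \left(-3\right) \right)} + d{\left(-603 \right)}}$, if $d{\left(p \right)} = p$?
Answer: $\sqrt{-603 + 2 \sqrt{73}} \approx 24.206 i$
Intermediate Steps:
$\sqrt{q{\left(160,16 \left(-3\right) \right)} + d{\left(-603 \right)}} = \sqrt{\sqrt{340 + 16 \left(-3\right)} - 603} = \sqrt{\sqrt{340 - 48} - 603} = \sqrt{\sqrt{292} - 603} = \sqrt{2 \sqrt{73} - 603} = \sqrt{-603 + 2 \sqrt{73}}$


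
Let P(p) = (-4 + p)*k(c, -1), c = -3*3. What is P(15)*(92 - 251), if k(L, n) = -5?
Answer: 8745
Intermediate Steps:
c = -9
P(p) = 20 - 5*p (P(p) = (-4 + p)*(-5) = 20 - 5*p)
P(15)*(92 - 251) = (20 - 5*15)*(92 - 251) = (20 - 75)*(-159) = -55*(-159) = 8745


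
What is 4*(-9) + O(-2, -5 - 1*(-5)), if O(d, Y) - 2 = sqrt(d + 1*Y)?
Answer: -34 + I*sqrt(2) ≈ -34.0 + 1.4142*I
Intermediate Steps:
O(d, Y) = 2 + sqrt(Y + d) (O(d, Y) = 2 + sqrt(d + 1*Y) = 2 + sqrt(d + Y) = 2 + sqrt(Y + d))
4*(-9) + O(-2, -5 - 1*(-5)) = 4*(-9) + (2 + sqrt((-5 - 1*(-5)) - 2)) = -36 + (2 + sqrt((-5 + 5) - 2)) = -36 + (2 + sqrt(0 - 2)) = -36 + (2 + sqrt(-2)) = -36 + (2 + I*sqrt(2)) = -34 + I*sqrt(2)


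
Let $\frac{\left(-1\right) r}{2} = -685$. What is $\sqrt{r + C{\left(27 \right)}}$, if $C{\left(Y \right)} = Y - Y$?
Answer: $\sqrt{1370} \approx 37.013$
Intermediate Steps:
$C{\left(Y \right)} = 0$
$r = 1370$ ($r = \left(-2\right) \left(-685\right) = 1370$)
$\sqrt{r + C{\left(27 \right)}} = \sqrt{1370 + 0} = \sqrt{1370}$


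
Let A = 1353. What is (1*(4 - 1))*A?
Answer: 4059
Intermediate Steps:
(1*(4 - 1))*A = (1*(4 - 1))*1353 = (1*3)*1353 = 3*1353 = 4059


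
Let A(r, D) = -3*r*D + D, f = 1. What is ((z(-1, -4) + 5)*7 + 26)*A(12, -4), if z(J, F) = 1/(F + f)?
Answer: 24640/3 ≈ 8213.3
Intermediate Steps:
z(J, F) = 1/(1 + F) (z(J, F) = 1/(F + 1) = 1/(1 + F))
A(r, D) = D - 3*D*r (A(r, D) = -3*D*r + D = D - 3*D*r)
((z(-1, -4) + 5)*7 + 26)*A(12, -4) = ((1/(1 - 4) + 5)*7 + 26)*(-4*(1 - 3*12)) = ((1/(-3) + 5)*7 + 26)*(-4*(1 - 36)) = ((-1/3 + 5)*7 + 26)*(-4*(-35)) = ((14/3)*7 + 26)*140 = (98/3 + 26)*140 = (176/3)*140 = 24640/3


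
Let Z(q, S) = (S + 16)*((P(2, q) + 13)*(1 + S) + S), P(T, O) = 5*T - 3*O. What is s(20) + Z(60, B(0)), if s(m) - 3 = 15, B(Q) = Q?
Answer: -2494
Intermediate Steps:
s(m) = 18 (s(m) = 3 + 15 = 18)
P(T, O) = -3*O + 5*T
Z(q, S) = (16 + S)*(S + (1 + S)*(23 - 3*q)) (Z(q, S) = (S + 16)*(((-3*q + 5*2) + 13)*(1 + S) + S) = (16 + S)*(((-3*q + 10) + 13)*(1 + S) + S) = (16 + S)*(((10 - 3*q) + 13)*(1 + S) + S) = (16 + S)*((23 - 3*q)*(1 + S) + S) = (16 + S)*((1 + S)*(23 - 3*q) + S) = (16 + S)*(S + (1 + S)*(23 - 3*q)))
s(20) + Z(60, B(0)) = 18 + (368 - 48*60 + 24*0² + 407*0 - 51*0*60 - 3*60*0²) = 18 + (368 - 2880 + 24*0 + 0 + 0 - 3*60*0) = 18 + (368 - 2880 + 0 + 0 + 0 + 0) = 18 - 2512 = -2494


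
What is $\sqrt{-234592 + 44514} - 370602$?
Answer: $-370602 + i \sqrt{190078} \approx -3.706 \cdot 10^{5} + 435.98 i$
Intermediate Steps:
$\sqrt{-234592 + 44514} - 370602 = \sqrt{-190078} - 370602 = i \sqrt{190078} - 370602 = -370602 + i \sqrt{190078}$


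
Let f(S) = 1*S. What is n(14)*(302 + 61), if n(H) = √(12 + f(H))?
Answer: 363*√26 ≈ 1850.9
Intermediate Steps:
f(S) = S
n(H) = √(12 + H)
n(14)*(302 + 61) = √(12 + 14)*(302 + 61) = √26*363 = 363*√26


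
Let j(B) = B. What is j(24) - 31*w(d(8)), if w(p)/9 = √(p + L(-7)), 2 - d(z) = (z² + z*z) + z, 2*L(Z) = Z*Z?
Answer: 24 - 279*I*√438/2 ≈ 24.0 - 2919.5*I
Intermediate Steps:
L(Z) = Z²/2 (L(Z) = (Z*Z)/2 = Z²/2)
d(z) = 2 - z - 2*z² (d(z) = 2 - ((z² + z*z) + z) = 2 - ((z² + z²) + z) = 2 - (2*z² + z) = 2 - (z + 2*z²) = 2 + (-z - 2*z²) = 2 - z - 2*z²)
w(p) = 9*√(49/2 + p) (w(p) = 9*√(p + (½)*(-7)²) = 9*√(p + (½)*49) = 9*√(p + 49/2) = 9*√(49/2 + p))
j(24) - 31*w(d(8)) = 24 - 31*9*√(98 + 4*(2 - 1*8 - 2*8²))/2 = 24 - 31*9*√(98 + 4*(2 - 8 - 2*64))/2 = 24 - 31*9*√(98 + 4*(2 - 8 - 128))/2 = 24 - 31*9*√(98 + 4*(-134))/2 = 24 - 31*9*√(98 - 536)/2 = 24 - 31*9*√(-438)/2 = 24 - 31*9*(I*√438)/2 = 24 - 31*9*I*√438/2 = 24 - 279*I*√438/2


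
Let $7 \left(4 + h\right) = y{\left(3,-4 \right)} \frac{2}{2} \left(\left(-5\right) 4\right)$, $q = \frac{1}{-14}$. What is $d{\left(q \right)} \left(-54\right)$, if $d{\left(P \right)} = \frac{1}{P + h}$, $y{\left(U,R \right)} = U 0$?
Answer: $\frac{252}{19} \approx 13.263$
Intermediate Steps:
$y{\left(U,R \right)} = 0$
$q = - \frac{1}{14} \approx -0.071429$
$h = -4$ ($h = -4 + \frac{0 \cdot \frac{2}{2} \left(\left(-5\right) 4\right)}{7} = -4 + \frac{0 \cdot 2 \cdot \frac{1}{2} \left(-20\right)}{7} = -4 + \frac{0 \cdot 1 \left(-20\right)}{7} = -4 + \frac{0 \left(-20\right)}{7} = -4 + \frac{1}{7} \cdot 0 = -4 + 0 = -4$)
$d{\left(P \right)} = \frac{1}{-4 + P}$ ($d{\left(P \right)} = \frac{1}{P - 4} = \frac{1}{-4 + P}$)
$d{\left(q \right)} \left(-54\right) = \frac{1}{-4 - \frac{1}{14}} \left(-54\right) = \frac{1}{- \frac{57}{14}} \left(-54\right) = \left(- \frac{14}{57}\right) \left(-54\right) = \frac{252}{19}$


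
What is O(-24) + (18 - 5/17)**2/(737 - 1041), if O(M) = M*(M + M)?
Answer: 101119511/87856 ≈ 1151.0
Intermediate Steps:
O(M) = 2*M**2 (O(M) = M*(2*M) = 2*M**2)
O(-24) + (18 - 5/17)**2/(737 - 1041) = 2*(-24)**2 + (18 - 5/17)**2/(737 - 1041) = 2*576 + (18 - 5*1/17)**2/(-304) = 1152 + (18 - 5/17)**2*(-1/304) = 1152 + (301/17)**2*(-1/304) = 1152 + (90601/289)*(-1/304) = 1152 - 90601/87856 = 101119511/87856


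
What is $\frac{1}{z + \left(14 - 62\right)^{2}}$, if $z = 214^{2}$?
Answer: $\frac{1}{48100} \approx 2.079 \cdot 10^{-5}$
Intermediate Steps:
$z = 45796$
$\frac{1}{z + \left(14 - 62\right)^{2}} = \frac{1}{45796 + \left(14 - 62\right)^{2}} = \frac{1}{45796 + \left(-48\right)^{2}} = \frac{1}{45796 + 2304} = \frac{1}{48100}$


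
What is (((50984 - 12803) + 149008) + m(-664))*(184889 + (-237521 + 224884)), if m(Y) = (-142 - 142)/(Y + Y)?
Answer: 2676228466597/83 ≈ 3.2244e+10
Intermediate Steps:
m(Y) = -142/Y (m(Y) = -284*1/(2*Y) = -142/Y)
(((50984 - 12803) + 149008) + m(-664))*(184889 + (-237521 + 224884)) = (((50984 - 12803) + 149008) - 142/(-664))*(184889 + (-237521 + 224884)) = ((38181 + 149008) - 142*(-1/664))*(184889 - 12637) = (187189 + 71/332)*172252 = (62146819/332)*172252 = 2676228466597/83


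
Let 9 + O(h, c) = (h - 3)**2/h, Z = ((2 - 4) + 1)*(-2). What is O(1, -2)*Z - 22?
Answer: -32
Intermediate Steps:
Z = 2 (Z = (-2 + 1)*(-2) = -1*(-2) = 2)
O(h, c) = -9 + (-3 + h)**2/h (O(h, c) = -9 + (h - 3)**2/h = -9 + (-3 + h)**2/h)
O(1, -2)*Z - 22 = (-9 + (-3 + 1)**2/1)*2 - 22 = (-9 + 1*(-2)**2)*2 - 22 = (-9 + 1*4)*2 - 22 = (-9 + 4)*2 - 22 = -5*2 - 22 = -10 - 22 = -32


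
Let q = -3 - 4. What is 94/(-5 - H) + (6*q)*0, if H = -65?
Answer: 47/30 ≈ 1.5667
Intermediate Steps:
q = -7
94/(-5 - H) + (6*q)*0 = 94/(-5 - 1*(-65)) + (6*(-7))*0 = 94/(-5 + 65) - 42*0 = 94/60 + 0 = (1/60)*94 + 0 = 47/30 + 0 = 47/30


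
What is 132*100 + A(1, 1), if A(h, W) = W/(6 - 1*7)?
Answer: 13199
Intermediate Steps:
A(h, W) = -W (A(h, W) = W/(6 - 7) = W/(-1) = W*(-1) = -W)
132*100 + A(1, 1) = 132*100 - 1*1 = 13200 - 1 = 13199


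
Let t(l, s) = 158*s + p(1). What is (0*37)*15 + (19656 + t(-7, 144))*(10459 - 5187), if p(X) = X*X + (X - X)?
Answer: 223580248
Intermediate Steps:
p(X) = X**2 (p(X) = X**2 + 0 = X**2)
t(l, s) = 1 + 158*s (t(l, s) = 158*s + 1**2 = 158*s + 1 = 1 + 158*s)
(0*37)*15 + (19656 + t(-7, 144))*(10459 - 5187) = (0*37)*15 + (19656 + (1 + 158*144))*(10459 - 5187) = 0*15 + (19656 + (1 + 22752))*5272 = 0 + (19656 + 22753)*5272 = 0 + 42409*5272 = 0 + 223580248 = 223580248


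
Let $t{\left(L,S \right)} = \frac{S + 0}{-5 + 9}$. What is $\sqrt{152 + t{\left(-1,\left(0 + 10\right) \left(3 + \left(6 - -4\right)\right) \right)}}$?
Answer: $\frac{3 \sqrt{82}}{2} \approx 13.583$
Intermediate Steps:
$t{\left(L,S \right)} = \frac{S}{4}$
$\sqrt{152 + t{\left(-1,\left(0 + 10\right) \left(3 + \left(6 - -4\right)\right) \right)}} = \sqrt{152 + \frac{\left(0 + 10\right) \left(3 + \left(6 - -4\right)\right)}{4}} = \sqrt{152 + \frac{10 \left(3 + \left(6 + 4\right)\right)}{4}} = \sqrt{152 + \frac{10 \left(3 + 10\right)}{4}} = \sqrt{152 + \frac{10 \cdot 13}{4}} = \sqrt{152 + \frac{1}{4} \cdot 130} = \sqrt{152 + \frac{65}{2}} = \sqrt{\frac{369}{2}} = \frac{3 \sqrt{82}}{2}$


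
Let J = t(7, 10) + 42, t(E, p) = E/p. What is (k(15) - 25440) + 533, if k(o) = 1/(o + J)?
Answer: -14371329/577 ≈ -24907.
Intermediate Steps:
J = 427/10 (J = 7/10 + 42 = 427/10 ≈ 42.700)
k(o) = 1/(427/10 + o) (k(o) = 1/(o + 427/10) = 1/(427/10 + o))
(k(15) - 25440) + 533 = (10/(427 + 10*15) - 25440) + 533 = (10/(427 + 150) - 25440) + 533 = (10/577 - 25440) + 533 = -14678870/577 + 533 = -14371329/577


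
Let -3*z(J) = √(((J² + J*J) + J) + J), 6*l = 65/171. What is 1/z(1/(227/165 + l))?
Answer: -81209*√431498265/862996530 ≈ -1.9547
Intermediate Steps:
l = 65/1026 (l = (65/171)/6 = (65*(1/171))/6 = (⅙)*(65/171) = 65/1026 ≈ 0.063353)
z(J) = -√(2*J + 2*J²)/3 (z(J) = -√(((J² + J*J) + J) + J)/3 = -√(((J² + J²) + J) + J)/3 = -√((2*J² + J) + J)/3 = -√((J + 2*J²) + J)/3 = -√(2*J + 2*J²)/3)
1/z(1/(227/165 + l)) = 1/(-√2*√((1 + 1/(227/165 + 65/1026))/(227/165 + 65/1026))/3) = 1/(-√2*√((1 + 1/(81209/56430))/(81209/56430))/3) = 1/(-√2*√(56430*(1 + 56430/81209)/81209)/3) = 1/(-√2*√((56430/81209)*(137639/81209))/3) = 1/(-√2*√(7766968770/6594901681)/3) = 1/(-√2*3*√862996530/81209/3) = 1/(-2*√431498265/81209) = -81209*√431498265/862996530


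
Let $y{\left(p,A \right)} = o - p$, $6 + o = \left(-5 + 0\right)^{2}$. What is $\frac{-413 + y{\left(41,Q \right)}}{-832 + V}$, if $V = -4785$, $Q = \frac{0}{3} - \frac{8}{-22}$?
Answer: $\frac{435}{5617} \approx 0.077443$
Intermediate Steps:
$Q = \frac{4}{11}$ ($Q = 0 \cdot \frac{1}{3} - - \frac{4}{11} = 0 + \frac{4}{11} = \frac{4}{11} \approx 0.36364$)
$o = 19$ ($o = -6 + \left(-5 + 0\right)^{2} = -6 + \left(-5\right)^{2} = -6 + 25 = 19$)
$y{\left(p,A \right)} = 19 - p$
$\frac{-413 + y{\left(41,Q \right)}}{-832 + V} = \frac{-413 + \left(19 - 41\right)}{-832 - 4785} = \frac{-413 + \left(19 - 41\right)}{-5617} = \left(-413 - 22\right) \left(- \frac{1}{5617}\right) = \left(-435\right) \left(- \frac{1}{5617}\right) = \frac{435}{5617}$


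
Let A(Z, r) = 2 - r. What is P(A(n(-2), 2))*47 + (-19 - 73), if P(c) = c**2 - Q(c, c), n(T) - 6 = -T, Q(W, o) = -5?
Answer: 143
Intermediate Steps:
n(T) = 6 - T
P(c) = 5 + c**2 (P(c) = c**2 - 1*(-5) = c**2 + 5 = 5 + c**2)
P(A(n(-2), 2))*47 + (-19 - 73) = (5 + (2 - 1*2)**2)*47 + (-19 - 73) = (5 + (2 - 2)**2)*47 - 92 = (5 + 0**2)*47 - 92 = (5 + 0)*47 - 92 = 5*47 - 92 = 235 - 92 = 143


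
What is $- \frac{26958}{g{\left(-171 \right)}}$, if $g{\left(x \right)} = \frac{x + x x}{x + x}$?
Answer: $\frac{26958}{85} \approx 317.15$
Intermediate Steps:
$g{\left(x \right)} = \frac{x + x^{2}}{2 x}$
$- \frac{26958}{g{\left(-171 \right)}} = - \frac{26958}{\frac{1}{2} + \frac{1}{2} \left(-171\right)} = - \frac{26958}{\frac{1}{2} - \frac{171}{2}} = - \frac{26958}{-85} = \left(-26958\right) \left(- \frac{1}{85}\right) = \frac{26958}{85}$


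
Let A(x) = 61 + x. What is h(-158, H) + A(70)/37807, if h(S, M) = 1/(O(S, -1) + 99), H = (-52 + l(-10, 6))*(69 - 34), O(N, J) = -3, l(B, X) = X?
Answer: 50383/3629472 ≈ 0.013882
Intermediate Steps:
H = -1610 (H = (-52 + 6)*(69 - 34) = -46*35 = -1610)
h(S, M) = 1/96 (h(S, M) = 1/(-3 + 99) = 1/96)
h(-158, H) + A(70)/37807 = 1/96 + (61 + 70)/37807 = 1/96 + 131*(1/37807) = 1/96 + 131/37807 = 50383/3629472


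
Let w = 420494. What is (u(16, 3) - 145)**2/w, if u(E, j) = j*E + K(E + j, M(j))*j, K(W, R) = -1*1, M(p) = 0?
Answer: 5000/210247 ≈ 0.023782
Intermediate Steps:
K(W, R) = -1
u(E, j) = -j + E*j (u(E, j) = j*E - j = E*j - j = -j + E*j)
(u(16, 3) - 145)**2/w = (3*(-1 + 16) - 145)**2/420494 = (3*15 - 145)**2*(1/420494) = (45 - 145)**2*(1/420494) = (-100)**2*(1/420494) = 10000*(1/420494) = 5000/210247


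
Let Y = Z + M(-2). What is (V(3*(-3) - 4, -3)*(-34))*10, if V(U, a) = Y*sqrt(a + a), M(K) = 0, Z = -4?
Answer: 1360*I*sqrt(6) ≈ 3331.3*I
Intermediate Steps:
Y = -4 (Y = -4 + 0 = -4)
V(U, a) = -4*sqrt(2)*sqrt(a) (V(U, a) = -4*sqrt(a + a) = -4*sqrt(2)*sqrt(a))
(V(3*(-3) - 4, -3)*(-34))*10 = (-4*sqrt(2)*sqrt(-3)*(-34))*10 = (-4*sqrt(2)*I*sqrt(3)*(-34))*10 = (-4*I*sqrt(6)*(-34))*10 = (136*I*sqrt(6))*10 = 1360*I*sqrt(6)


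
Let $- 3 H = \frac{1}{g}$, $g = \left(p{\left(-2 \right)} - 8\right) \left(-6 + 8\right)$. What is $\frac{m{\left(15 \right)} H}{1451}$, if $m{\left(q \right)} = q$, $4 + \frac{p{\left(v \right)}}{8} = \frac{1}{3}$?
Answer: $\frac{15}{325024} \approx 4.615 \cdot 10^{-5}$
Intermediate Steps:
$p{\left(v \right)} = - \frac{88}{3}$ ($p{\left(v \right)} = -32 + \frac{8}{3} = - \frac{88}{3}$)
$g = - \frac{224}{3}$ ($g = \left(- \frac{88}{3} - 8\right) \left(-6 + 8\right) = \left(- \frac{112}{3}\right) 2 = - \frac{224}{3} \approx -74.667$)
$H = \frac{1}{224}$ ($H = - \frac{1}{3 \left(- \frac{224}{3}\right)} = \left(- \frac{1}{3}\right) \left(- \frac{3}{224}\right) = \frac{1}{224} \approx 0.0044643$)
$\frac{m{\left(15 \right)} H}{1451} = \frac{15 \cdot \frac{1}{224}}{1451} = \frac{15}{224} \cdot \frac{1}{1451} = \frac{15}{325024}$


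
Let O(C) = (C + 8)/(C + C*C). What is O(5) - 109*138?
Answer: -451247/30 ≈ -15042.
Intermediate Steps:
O(C) = (8 + C)/(C + C²)
O(5) - 109*138 = (8 + 5)/(5*(1 + 5)) - 109*138 = (⅕)*13/6 - 15042 = (⅕)*(⅙)*13 - 15042 = 13/30 - 15042 = -451247/30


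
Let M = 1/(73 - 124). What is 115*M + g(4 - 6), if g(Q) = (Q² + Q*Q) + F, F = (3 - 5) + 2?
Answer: 293/51 ≈ 5.7451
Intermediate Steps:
F = 0 (F = -2 + 2 = 0)
g(Q) = 2*Q² (g(Q) = (Q² + Q*Q) + 0 = (Q² + Q²) + 0 = 2*Q² + 0 = 2*Q²)
M = -1/51 (M = 1/(-51) = -1/51 ≈ -0.019608)
115*M + g(4 - 6) = 115*(-1/51) + 2*(4 - 6)² = -115/51 + 2*(-2)² = -115/51 + 2*4 = -115/51 + 8 = 293/51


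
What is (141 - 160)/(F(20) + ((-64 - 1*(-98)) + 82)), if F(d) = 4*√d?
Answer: -551/3284 + 19*√5/1642 ≈ -0.14191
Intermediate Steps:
(141 - 160)/(F(20) + ((-64 - 1*(-98)) + 82)) = (141 - 160)/(4*√20 + ((-64 - 1*(-98)) + 82)) = -19/(4*(2*√5) + ((-64 + 98) + 82)) = -19/(8*√5 + (34 + 82)) = -19/(8*√5 + 116) = -19/(116 + 8*√5)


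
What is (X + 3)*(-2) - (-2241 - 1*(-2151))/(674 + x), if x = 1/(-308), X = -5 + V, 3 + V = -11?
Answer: 2223544/69197 ≈ 32.134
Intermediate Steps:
V = -14 (V = -3 - 11 = -14)
X = -19 (X = -5 - 14 = -19)
x = -1/308 ≈ -0.0032468
(X + 3)*(-2) - (-2241 - 1*(-2151))/(674 + x) = (-19 + 3)*(-2) - (-2241 - 1*(-2151))/(674 - 1/308) = -16*(-2) - (-2241 + 2151)/207591/308 = 32 - (-90)*308/207591 = 32 - 1*(-9240/69197) = 32 + 9240/69197 = 2223544/69197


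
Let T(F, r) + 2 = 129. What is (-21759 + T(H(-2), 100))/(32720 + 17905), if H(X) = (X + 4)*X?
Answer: -21632/50625 ≈ -0.42730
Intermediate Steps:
H(X) = X*(4 + X) (H(X) = (4 + X)*X = X*(4 + X))
T(F, r) = 127 (T(F, r) = -2 + 129 = 127)
(-21759 + T(H(-2), 100))/(32720 + 17905) = (-21759 + 127)/(32720 + 17905) = -21632/50625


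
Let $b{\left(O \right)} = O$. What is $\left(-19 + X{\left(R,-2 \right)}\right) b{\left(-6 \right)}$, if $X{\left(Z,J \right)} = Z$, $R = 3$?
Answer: $96$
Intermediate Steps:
$\left(-19 + X{\left(R,-2 \right)}\right) b{\left(-6 \right)} = \left(-19 + 3\right) \left(-6\right) = \left(-16\right) \left(-6\right) = 96$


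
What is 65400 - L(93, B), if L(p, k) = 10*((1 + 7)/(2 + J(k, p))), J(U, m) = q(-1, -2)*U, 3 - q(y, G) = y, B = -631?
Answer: 82469440/1261 ≈ 65400.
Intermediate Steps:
q(y, G) = 3 - y
J(U, m) = 4*U (J(U, m) = (3 - 1*(-1))*U = (3 + 1)*U = 4*U)
L(p, k) = 80/(2 + 4*k) (L(p, k) = 10*((1 + 7)/(2 + 4*k)) = 10*(8/(2 + 4*k)) = 80/(2 + 4*k))
65400 - L(93, B) = 65400 - 40/(1 + 2*(-631)) = 65400 - 40/(1 - 1262) = 65400 - 40/(-1261) = 65400 - 40*(-1)/1261 = 65400 - 1*(-40/1261) = 65400 + 40/1261 = 82469440/1261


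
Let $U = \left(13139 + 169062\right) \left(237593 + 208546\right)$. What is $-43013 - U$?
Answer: $-81287014952$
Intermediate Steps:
$U = 81286971939$ ($U = 182201 \cdot 446139 = 81286971939$)
$-43013 - U = -43013 - 81286971939 = -81287014952$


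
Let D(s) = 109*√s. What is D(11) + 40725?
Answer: 40725 + 109*√11 ≈ 41087.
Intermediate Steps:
D(11) + 40725 = 109*√11 + 40725 = 40725 + 109*√11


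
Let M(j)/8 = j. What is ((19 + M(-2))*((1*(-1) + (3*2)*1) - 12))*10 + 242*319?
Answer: 76988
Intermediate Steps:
M(j) = 8*j
((19 + M(-2))*((1*(-1) + (3*2)*1) - 12))*10 + 242*319 = ((19 + 8*(-2))*((1*(-1) + (3*2)*1) - 12))*10 + 242*319 = ((19 - 16)*((-1 + 6*1) - 12))*10 + 77198 = (3*((-1 + 6) - 12))*10 + 77198 = (3*(5 - 12))*10 + 77198 = (3*(-7))*10 + 77198 = -21*10 + 77198 = -210 + 77198 = 76988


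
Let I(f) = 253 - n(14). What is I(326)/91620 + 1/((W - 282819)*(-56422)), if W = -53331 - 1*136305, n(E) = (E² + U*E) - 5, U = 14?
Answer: -9922273927/6784169854545 ≈ -0.0014626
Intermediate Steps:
n(E) = -5 + E² + 14*E (n(E) = (E² + 14*E) - 5 = -5 + E² + 14*E)
I(f) = -134 (I(f) = 253 - (-5 + 14² + 14*14) = 253 - (-5 + 196 + 196) = 253 - 1*387 = 253 - 387 = -134)
W = -189636 (W = -53331 - 136305 = -189636)
I(326)/91620 + 1/((W - 282819)*(-56422)) = -134/91620 + 1/(-189636 - 282819*(-56422)) = -134*1/91620 - 1/56422/(-472455) = -67/45810 - 1/472455*(-1/56422) = -67/45810 + 1/26656856010 = -9922273927/6784169854545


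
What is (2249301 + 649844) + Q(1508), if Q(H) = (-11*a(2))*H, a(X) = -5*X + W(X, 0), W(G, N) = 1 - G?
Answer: 3081613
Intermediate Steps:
a(X) = 1 - 6*X (a(X) = -5*X + (1 - X) = 1 - 6*X)
Q(H) = 121*H (Q(H) = (-11*(1 - 6*2))*H = (-11*(1 - 12))*H = (-11*(-11))*H = 121*H)
(2249301 + 649844) + Q(1508) = (2249301 + 649844) + 121*1508 = 2899145 + 182468 = 3081613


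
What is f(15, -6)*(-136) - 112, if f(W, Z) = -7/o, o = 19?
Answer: -1176/19 ≈ -61.895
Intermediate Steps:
f(W, Z) = -7/19
f(15, -6)*(-136) - 112 = -7/19*(-136) - 112 = 952/19 - 112 = -1176/19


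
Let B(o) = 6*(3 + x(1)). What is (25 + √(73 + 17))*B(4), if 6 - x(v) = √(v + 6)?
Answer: 6*(9 - √7)*(25 + 3*√10) ≈ 1314.8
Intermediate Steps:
x(v) = 6 - √(6 + v) (x(v) = 6 - √(v + 6) = 6 - √(6 + v))
B(o) = 54 - 6*√7 (B(o) = 6*(3 + (6 - √(6 + 1))) = 6*(3 + (6 - √7)) = 6*(9 - √7) = 54 - 6*√7)
(25 + √(73 + 17))*B(4) = (25 + √(73 + 17))*(54 - 6*√7) = (25 + √90)*(54 - 6*√7) = (25 + 3*√10)*(54 - 6*√7)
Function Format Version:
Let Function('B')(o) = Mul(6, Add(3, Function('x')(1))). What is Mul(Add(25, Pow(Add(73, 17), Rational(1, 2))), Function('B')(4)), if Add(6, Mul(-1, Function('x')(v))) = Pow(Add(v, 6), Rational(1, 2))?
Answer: Mul(6, Add(9, Mul(-1, Pow(7, Rational(1, 2)))), Add(25, Mul(3, Pow(10, Rational(1, 2))))) ≈ 1314.8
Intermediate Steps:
Function('x')(v) = Add(6, Mul(-1, Pow(Add(6, v), Rational(1, 2)))) (Function('x')(v) = Add(6, Mul(-1, Pow(Add(v, 6), Rational(1, 2)))) = Add(6, Mul(-1, Pow(Add(6, v), Rational(1, 2)))))
Function('B')(o) = Add(54, Mul(-6, Pow(7, Rational(1, 2)))) (Function('B')(o) = Mul(6, Add(3, Add(6, Mul(-1, Pow(Add(6, 1), Rational(1, 2)))))) = Mul(6, Add(3, Add(6, Mul(-1, Pow(7, Rational(1, 2)))))) = Mul(6, Add(9, Mul(-1, Pow(7, Rational(1, 2))))) = Add(54, Mul(-6, Pow(7, Rational(1, 2)))))
Mul(Add(25, Pow(Add(73, 17), Rational(1, 2))), Function('B')(4)) = Mul(Add(25, Pow(Add(73, 17), Rational(1, 2))), Add(54, Mul(-6, Pow(7, Rational(1, 2))))) = Mul(Add(25, Pow(90, Rational(1, 2))), Add(54, Mul(-6, Pow(7, Rational(1, 2))))) = Mul(Add(25, Mul(3, Pow(10, Rational(1, 2)))), Add(54, Mul(-6, Pow(7, Rational(1, 2)))))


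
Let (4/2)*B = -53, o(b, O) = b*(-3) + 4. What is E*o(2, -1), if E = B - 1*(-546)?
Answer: -1039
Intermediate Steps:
o(b, O) = 4 - 3*b (o(b, O) = -3*b + 4 = 4 - 3*b)
B = -53/2 (B = (½)*(-53) = -53/2 ≈ -26.500)
E = 1039/2 (E = -53/2 - 1*(-546) = -53/2 + 546 = 1039/2 ≈ 519.50)
E*o(2, -1) = 1039*(4 - 3*2)/2 = 1039*(4 - 6)/2 = (1039/2)*(-2) = -1039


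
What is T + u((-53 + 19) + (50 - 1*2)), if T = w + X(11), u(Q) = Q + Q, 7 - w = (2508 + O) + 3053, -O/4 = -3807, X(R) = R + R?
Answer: -20732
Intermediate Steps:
X(R) = 2*R
O = 15228 (O = -4*(-3807) = 15228)
w = -20782 (w = 7 - ((2508 + 15228) + 3053) = 7 - (17736 + 3053) = 7 - 1*20789 = 7 - 20789 = -20782)
u(Q) = 2*Q
T = -20760 (T = -20782 + 2*11 = -20782 + 22 = -20760)
T + u((-53 + 19) + (50 - 1*2)) = -20760 + 2*((-53 + 19) + (50 - 1*2)) = -20760 + 2*(-34 + (50 - 2)) = -20760 + 2*(-34 + 48) = -20760 + 2*14 = -20760 + 28 = -20732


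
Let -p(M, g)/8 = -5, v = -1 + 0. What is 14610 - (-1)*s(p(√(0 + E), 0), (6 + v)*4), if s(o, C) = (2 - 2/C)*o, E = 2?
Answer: 14686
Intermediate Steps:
v = -1
p(M, g) = 40 (p(M, g) = -8*(-5) = 40)
s(o, C) = o*(2 - 2/C)
14610 - (-1)*s(p(√(0 + E), 0), (6 + v)*4) = 14610 - (-1)*2*40*(-1 + (6 - 1)*4)/((6 - 1)*4) = 14610 - (-1)*2*40*(-1 + 5*4)/(5*4) = 14610 - (-1)*2*40*(-1 + 20)/20 = 14610 - (-1)*2*40*(1/20)*19 = 14610 - (-1)*76 = 14610 - 1*(-76) = 14610 + 76 = 14686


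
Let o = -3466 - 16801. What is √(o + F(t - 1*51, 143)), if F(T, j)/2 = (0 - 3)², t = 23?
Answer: I*√20249 ≈ 142.3*I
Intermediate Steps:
F(T, j) = 18 (F(T, j) = 2*(0 - 3)² = 2*(-3)² = 2*9 = 18)
o = -20267
√(o + F(t - 1*51, 143)) = √(-20267 + 18) = √(-20249) = I*√20249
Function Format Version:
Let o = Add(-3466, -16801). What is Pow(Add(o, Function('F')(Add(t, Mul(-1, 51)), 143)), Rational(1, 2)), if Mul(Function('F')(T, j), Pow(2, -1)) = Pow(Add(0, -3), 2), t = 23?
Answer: Mul(I, Pow(20249, Rational(1, 2))) ≈ Mul(142.30, I)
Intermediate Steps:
Function('F')(T, j) = 18 (Function('F')(T, j) = Mul(2, Pow(Add(0, -3), 2)) = Mul(2, Pow(-3, 2)) = Mul(2, 9) = 18)
o = -20267
Pow(Add(o, Function('F')(Add(t, Mul(-1, 51)), 143)), Rational(1, 2)) = Pow(Add(-20267, 18), Rational(1, 2)) = Pow(-20249, Rational(1, 2)) = Mul(I, Pow(20249, Rational(1, 2)))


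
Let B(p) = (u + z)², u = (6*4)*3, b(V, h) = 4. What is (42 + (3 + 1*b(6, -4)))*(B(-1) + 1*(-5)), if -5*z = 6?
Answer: 6134359/25 ≈ 2.4537e+5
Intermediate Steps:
z = -6/5 (z = -⅕*6 = -6/5 ≈ -1.2000)
u = 72 (u = 24*3 = 72)
B(p) = 125316/25 (B(p) = (72 - 6/5)² = (354/5)² = 125316/25)
(42 + (3 + 1*b(6, -4)))*(B(-1) + 1*(-5)) = (42 + (3 + 1*4))*(125316/25 + 1*(-5)) = (42 + (3 + 4))*(125316/25 - 5) = (42 + 7)*(125191/25) = 49*(125191/25) = 6134359/25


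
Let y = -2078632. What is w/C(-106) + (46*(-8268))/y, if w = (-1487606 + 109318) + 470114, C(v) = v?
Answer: 117987490796/13770937 ≈ 8567.9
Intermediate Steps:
w = -908174 (w = -1378288 + 470114 = -908174)
w/C(-106) + (46*(-8268))/y = -908174/(-106) + (46*(-8268))/(-2078632) = -908174*(-1/106) - 380328*(-1/2078632) = 454087/53 + 47541/259829 = 117987490796/13770937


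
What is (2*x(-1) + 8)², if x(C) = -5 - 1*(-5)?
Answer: 64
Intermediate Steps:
x(C) = 0 (x(C) = -5 + 5 = 0)
(2*x(-1) + 8)² = (2*0 + 8)² = (0 + 8)² = 8² = 64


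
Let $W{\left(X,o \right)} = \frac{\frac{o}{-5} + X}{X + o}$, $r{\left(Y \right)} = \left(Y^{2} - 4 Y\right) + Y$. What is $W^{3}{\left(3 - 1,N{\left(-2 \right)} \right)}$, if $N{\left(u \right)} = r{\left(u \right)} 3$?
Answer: $- \frac{1}{512} \approx -0.0019531$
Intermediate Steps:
$r{\left(Y \right)} = Y^{2} - 3 Y$
$N{\left(u \right)} = 3 u \left(-3 + u\right)$ ($N{\left(u \right)} = u \left(-3 + u\right) 3 = 3 u \left(-3 + u\right)$)
$W{\left(X,o \right)} = \frac{X - \frac{o}{5}}{X + o}$ ($W{\left(X,o \right)} = \frac{o \left(- \frac{1}{5}\right) + X}{X + o} = \frac{- \frac{o}{5} + X}{X + o} = \frac{X - \frac{o}{5}}{X + o}$)
$W^{3}{\left(3 - 1,N{\left(-2 \right)} \right)} = \left(\frac{\left(3 - 1\right) - \frac{3 \left(-2\right) \left(-3 - 2\right)}{5}}{\left(3 - 1\right) + 3 \left(-2\right) \left(-3 - 2\right)}\right)^{3} = \left(\frac{\left(3 - 1\right) - \frac{3 \left(-2\right) \left(-5\right)}{5}}{\left(3 - 1\right) + 3 \left(-2\right) \left(-5\right)}\right)^{3} = \left(\frac{2 - 6}{2 + 30}\right)^{3} = \left(\frac{2 - 6}{32}\right)^{3} = \left(\frac{1}{32} \left(-4\right)\right)^{3} = \left(- \frac{1}{8}\right)^{3} = - \frac{1}{512}$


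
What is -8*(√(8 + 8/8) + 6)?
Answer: -72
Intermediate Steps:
-8*(√(8 + 8/8) + 6) = -8*(√(8 + 8*(⅛)) + 6) = -8*(√(8 + 1) + 6) = -8*(√9 + 6) = -8*(3 + 6) = -8*9 = -72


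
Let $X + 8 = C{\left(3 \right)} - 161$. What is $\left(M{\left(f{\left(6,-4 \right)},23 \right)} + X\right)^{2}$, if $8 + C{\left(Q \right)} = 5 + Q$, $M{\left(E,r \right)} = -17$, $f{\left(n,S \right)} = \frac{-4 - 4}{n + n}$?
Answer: $34596$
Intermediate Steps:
$f{\left(n,S \right)} = - \frac{4}{n}$ ($f{\left(n,S \right)} = - \frac{8}{2 n} = - 8 \frac{1}{2 n} = - \frac{4}{n}$)
$C{\left(Q \right)} = -3 + Q$ ($C{\left(Q \right)} = -8 + \left(5 + Q\right) = -3 + Q$)
$X = -169$ ($X = -8 + \left(\left(-3 + 3\right) - 161\right) = -8 + \left(0 - 161\right) = -8 - 161 = -169$)
$\left(M{\left(f{\left(6,-4 \right)},23 \right)} + X\right)^{2} = \left(-17 - 169\right)^{2} = \left(-186\right)^{2} = 34596$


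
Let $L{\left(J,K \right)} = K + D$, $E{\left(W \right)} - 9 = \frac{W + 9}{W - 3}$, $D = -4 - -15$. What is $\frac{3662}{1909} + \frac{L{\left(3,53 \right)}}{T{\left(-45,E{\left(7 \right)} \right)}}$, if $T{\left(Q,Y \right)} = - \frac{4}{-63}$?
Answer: $\frac{1927934}{1909} \approx 1009.9$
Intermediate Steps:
$D = 11$ ($D = -4 + 15 = 11$)
$E{\left(W \right)} = 9 + \frac{9 + W}{-3 + W}$ ($E{\left(W \right)} = 9 + \frac{W + 9}{W - 3} = 9 + \frac{9 + W}{-3 + W}$)
$L{\left(J,K \right)} = 11 + K$ ($L{\left(J,K \right)} = K + 11 = 11 + K$)
$T{\left(Q,Y \right)} = \frac{4}{63}$ ($T{\left(Q,Y \right)} = \left(-4\right) \left(- \frac{1}{63}\right) = \frac{4}{63}$)
$\frac{3662}{1909} + \frac{L{\left(3,53 \right)}}{T{\left(-45,E{\left(7 \right)} \right)}} = \frac{3662}{1909} + \frac{11 + 53}{\frac{4}{63}} = 3662 \cdot \frac{1}{1909} + 64 \cdot \frac{63}{4} = \frac{3662}{1909} + 1008 = \frac{1927934}{1909}$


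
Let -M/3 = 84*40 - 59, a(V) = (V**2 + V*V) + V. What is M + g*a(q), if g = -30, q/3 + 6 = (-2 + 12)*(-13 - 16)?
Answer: -47295903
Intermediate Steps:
q = -888 (q = -18 + 3*((-2 + 12)*(-13 - 16)) = -18 + 3*(10*(-29)) = -18 + 3*(-290) = -18 - 870 = -888)
a(V) = V + 2*V**2 (a(V) = (V**2 + V**2) + V = 2*V**2 + V = V + 2*V**2)
M = -9903 (M = -3*(84*40 - 59) = -3*(3360 - 59) = -3*3301 = -9903)
M + g*a(q) = -9903 - (-26640)*(1 + 2*(-888)) = -9903 - (-26640)*(1 - 1776) = -9903 - (-26640)*(-1775) = -9903 - 30*1576200 = -9903 - 47286000 = -47295903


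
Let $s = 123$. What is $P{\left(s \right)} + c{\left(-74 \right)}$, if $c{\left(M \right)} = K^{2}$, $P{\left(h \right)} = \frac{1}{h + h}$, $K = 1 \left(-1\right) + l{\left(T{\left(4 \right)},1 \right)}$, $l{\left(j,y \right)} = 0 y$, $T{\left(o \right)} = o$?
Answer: $\frac{247}{246} \approx 1.0041$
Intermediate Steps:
$l{\left(j,y \right)} = 0$
$K = -1$ ($K = 1 \left(-1\right) + 0 = -1 + 0 = -1$)
$P{\left(h \right)} = \frac{1}{2 h}$
$c{\left(M \right)} = 1$ ($c{\left(M \right)} = \left(-1\right)^{2} = 1$)
$P{\left(s \right)} + c{\left(-74 \right)} = \frac{1}{2 \cdot 123} + 1 = \frac{1}{2} \cdot \frac{1}{123} + 1 = \frac{1}{246} + 1 = \frac{247}{246}$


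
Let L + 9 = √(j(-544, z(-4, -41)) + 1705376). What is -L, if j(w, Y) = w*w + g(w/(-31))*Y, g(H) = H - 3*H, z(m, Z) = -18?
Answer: 9 - 36*√1484466/31 ≈ -1405.9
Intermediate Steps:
g(H) = -2*H
j(w, Y) = w² + 2*Y*w/31 (j(w, Y) = w*w + (-2*w/(-31))*Y = w² + (-2*w*(-1)/31)*Y = w² + (-(-2)*w/31)*Y = w² + (2*w/31)*Y = w² + 2*Y*w/31)
L = -9 + 36*√1484466/31 (L = -9 + √((1/31)*(-544)*(2*(-18) + 31*(-544)) + 1705376) = -9 + √((1/31)*(-544)*(-36 - 16864) + 1705376) = -9 + √((1/31)*(-544)*(-16900) + 1705376) = -9 + √(9193600/31 + 1705376) = -9 + √(62060256/31) = -9 + 36*√1484466/31 ≈ 1405.9)
-L = -(-9 + 36*√1484466/31) = 9 - 36*√1484466/31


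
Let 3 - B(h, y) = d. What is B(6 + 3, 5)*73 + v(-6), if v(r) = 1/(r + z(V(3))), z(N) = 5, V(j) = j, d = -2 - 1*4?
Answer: 656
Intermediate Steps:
d = -6 (d = -2 - 4 = -6)
B(h, y) = 9 (B(h, y) = 3 - 1*(-6) = 3 + 6 = 9)
v(r) = 1/(5 + r) (v(r) = 1/(r + 5) = 1/(5 + r))
B(6 + 3, 5)*73 + v(-6) = 9*73 + 1/(5 - 6) = 657 + 1/(-1) = 657 - 1 = 656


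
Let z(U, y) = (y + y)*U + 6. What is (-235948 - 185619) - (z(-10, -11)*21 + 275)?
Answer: -426588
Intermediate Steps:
z(U, y) = 6 + 2*U*y (z(U, y) = (2*y)*U + 6 = 2*U*y + 6 = 6 + 2*U*y)
(-235948 - 185619) - (z(-10, -11)*21 + 275) = (-235948 - 185619) - ((6 + 2*(-10)*(-11))*21 + 275) = -421567 - ((6 + 220)*21 + 275) = -421567 - (226*21 + 275) = -421567 - (4746 + 275) = -421567 - 1*5021 = -421567 - 5021 = -426588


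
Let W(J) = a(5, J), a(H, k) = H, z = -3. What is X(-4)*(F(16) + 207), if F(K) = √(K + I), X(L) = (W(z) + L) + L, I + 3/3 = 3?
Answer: -621 - 9*√2 ≈ -633.73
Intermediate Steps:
I = 2 (I = -1 + 3 = 2)
W(J) = 5
X(L) = 5 + 2*L (X(L) = (5 + L) + L = 5 + 2*L)
F(K) = √(2 + K) (F(K) = √(K + 2) = √(2 + K))
X(-4)*(F(16) + 207) = (5 + 2*(-4))*(√(2 + 16) + 207) = (5 - 8)*(√18 + 207) = -3*(3*√2 + 207) = -3*(207 + 3*√2) = -621 - 9*√2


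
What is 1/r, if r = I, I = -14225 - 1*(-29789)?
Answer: 1/15564 ≈ 6.4251e-5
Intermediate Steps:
I = 15564 (I = -14225 + 29789 = 15564)
r = 15564
1/r = 1/15564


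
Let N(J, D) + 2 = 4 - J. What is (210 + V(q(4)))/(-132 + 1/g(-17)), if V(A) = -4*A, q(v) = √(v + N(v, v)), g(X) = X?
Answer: -714/449 + 68*√2/2245 ≈ -1.5474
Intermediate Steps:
N(J, D) = 2 - J (N(J, D) = -2 + (4 - J) = 2 - J)
q(v) = √2 (q(v) = √(v + (2 - v)) = √2)
(210 + V(q(4)))/(-132 + 1/g(-17)) = (210 - 4*√2)/(-132 + 1/(-17)) = (210 - 4*√2)/(-132 - 1/17) = (210 - 4*√2)/(-2245/17) = (210 - 4*√2)*(-17/2245) = -714/449 + 68*√2/2245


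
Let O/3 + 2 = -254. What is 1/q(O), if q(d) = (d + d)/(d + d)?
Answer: 1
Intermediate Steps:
O = -768 (O = -6 + 3*(-254) = -6 - 762 = -768)
q(d) = 1 (q(d) = (2*d)/((2*d)) = (2*d)*(1/(2*d)) = 1)
1/q(O) = 1/1 = 1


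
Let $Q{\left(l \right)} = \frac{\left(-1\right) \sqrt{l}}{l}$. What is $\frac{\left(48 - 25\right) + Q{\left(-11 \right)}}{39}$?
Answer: $\frac{23}{39} + \frac{i \sqrt{11}}{429} \approx 0.58974 + 0.0077311 i$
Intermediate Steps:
$Q{\left(l \right)} = - \frac{1}{\sqrt{l}}$
$\frac{\left(48 - 25\right) + Q{\left(-11 \right)}}{39} = \frac{\left(48 - 25\right) - \frac{1}{\sqrt{-11}}}{39} = \frac{\left(48 - 25\right) - - \frac{i \sqrt{11}}{11}}{39} = \frac{23 + \frac{i \sqrt{11}}{11}}{39} = \frac{23}{39} + \frac{i \sqrt{11}}{429}$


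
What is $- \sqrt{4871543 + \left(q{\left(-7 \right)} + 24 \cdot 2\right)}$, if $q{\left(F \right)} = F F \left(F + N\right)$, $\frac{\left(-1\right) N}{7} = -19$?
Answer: $- \sqrt{4877765} \approx -2208.6$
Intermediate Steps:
$N = 133$ ($N = \left(-7\right) \left(-19\right) = 133$)
$q{\left(F \right)} = F^{2} \left(133 + F\right)$ ($q{\left(F \right)} = F F \left(F + 133\right) = F^{2} \left(133 + F\right)$)
$- \sqrt{4871543 + \left(q{\left(-7 \right)} + 24 \cdot 2\right)} = - \sqrt{4871543 + \left(\left(-7\right)^{2} \left(133 - 7\right) + 24 \cdot 2\right)} = - \sqrt{4871543 + \left(49 \cdot 126 + 48\right)} = - \sqrt{4871543 + \left(6174 + 48\right)} = - \sqrt{4871543 + 6222} = - \sqrt{4877765}$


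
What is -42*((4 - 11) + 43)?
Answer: -1512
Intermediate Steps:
-42*((4 - 11) + 43) = -42*(-7 + 43) = -42*36 = -1512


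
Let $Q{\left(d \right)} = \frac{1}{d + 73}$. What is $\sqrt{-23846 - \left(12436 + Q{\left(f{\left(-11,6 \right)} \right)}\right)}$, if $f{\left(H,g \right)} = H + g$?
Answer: $\frac{i \sqrt{41942009}}{34} \approx 190.48 i$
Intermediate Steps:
$Q{\left(d \right)} = \frac{1}{73 + d}$
$\sqrt{-23846 - \left(12436 + Q{\left(f{\left(-11,6 \right)} \right)}\right)} = \sqrt{-23846 - \left(12436 + \frac{1}{73 + \left(-11 + 6\right)}\right)} = \sqrt{-23846 - \left(12436 + \frac{1}{73 - 5}\right)} = \sqrt{-23846 - \frac{845649}{68}} = \sqrt{- \frac{2467177}{68}} = \frac{i \sqrt{41942009}}{34}$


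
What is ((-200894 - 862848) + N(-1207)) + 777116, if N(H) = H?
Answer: -287833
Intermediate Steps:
((-200894 - 862848) + N(-1207)) + 777116 = ((-200894 - 862848) - 1207) + 777116 = (-1063742 - 1207) + 777116 = -1064949 + 777116 = -287833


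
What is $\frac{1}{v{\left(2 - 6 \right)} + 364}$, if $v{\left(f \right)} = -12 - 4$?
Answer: $\frac{1}{348} \approx 0.0028736$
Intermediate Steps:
$v{\left(f \right)} = -16$
$\frac{1}{v{\left(2 - 6 \right)} + 364} = \frac{1}{-16 + 364} = \frac{1}{348}$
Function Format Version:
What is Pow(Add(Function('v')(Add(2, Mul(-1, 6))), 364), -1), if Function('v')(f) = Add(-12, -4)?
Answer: Rational(1, 348) ≈ 0.0028736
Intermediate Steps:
Function('v')(f) = -16
Pow(Add(Function('v')(Add(2, Mul(-1, 6))), 364), -1) = Pow(Add(-16, 364), -1) = Pow(348, -1) = Rational(1, 348)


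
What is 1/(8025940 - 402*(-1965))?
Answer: 1/8815870 ≈ 1.1343e-7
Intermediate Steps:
1/(8025940 - 402*(-1965)) = 1/(8025940 + 789930) = 1/8815870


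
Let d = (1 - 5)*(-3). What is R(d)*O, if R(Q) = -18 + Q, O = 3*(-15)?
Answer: 270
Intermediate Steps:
O = -45
d = 12 (d = -4*(-3) = 12)
R(d)*O = (-18 + 12)*(-45) = -6*(-45) = 270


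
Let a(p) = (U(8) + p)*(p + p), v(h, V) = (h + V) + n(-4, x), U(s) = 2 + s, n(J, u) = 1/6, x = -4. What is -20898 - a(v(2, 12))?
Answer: -388489/18 ≈ -21583.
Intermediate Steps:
n(J, u) = 1/6
v(h, V) = 1/6 + V + h (v(h, V) = (h + V) + 1/6 = (V + h) + 1/6 = 1/6 + V + h)
a(p) = 2*p*(10 + p) (a(p) = ((2 + 8) + p)*(p + p) = (10 + p)*(2*p) = 2*p*(10 + p))
-20898 - a(v(2, 12)) = -20898 - 2*(1/6 + 12 + 2)*(10 + (1/6 + 12 + 2)) = -20898 - 2*85*(10 + 85/6)/6 = -20898 - 2*85*145/(6*6) = -20898 - 1*12325/18 = -20898 - 12325/18 = -388489/18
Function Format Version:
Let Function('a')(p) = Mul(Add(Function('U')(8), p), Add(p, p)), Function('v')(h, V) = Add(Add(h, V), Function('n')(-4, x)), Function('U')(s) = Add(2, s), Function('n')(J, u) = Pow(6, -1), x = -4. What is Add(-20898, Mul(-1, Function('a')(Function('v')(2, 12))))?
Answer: Rational(-388489, 18) ≈ -21583.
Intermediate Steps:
Function('n')(J, u) = Rational(1, 6)
Function('v')(h, V) = Add(Rational(1, 6), V, h) (Function('v')(h, V) = Add(Add(h, V), Rational(1, 6)) = Add(Add(V, h), Rational(1, 6)) = Add(Rational(1, 6), V, h))
Function('a')(p) = Mul(2, p, Add(10, p)) (Function('a')(p) = Mul(Add(Add(2, 8), p), Add(p, p)) = Mul(Add(10, p), Mul(2, p)) = Mul(2, p, Add(10, p)))
Add(-20898, Mul(-1, Function('a')(Function('v')(2, 12)))) = Add(-20898, Mul(-1, Mul(2, Add(Rational(1, 6), 12, 2), Add(10, Add(Rational(1, 6), 12, 2))))) = Add(-20898, Mul(-1, Mul(2, Rational(85, 6), Add(10, Rational(85, 6))))) = Add(-20898, Mul(-1, Mul(2, Rational(85, 6), Rational(145, 6)))) = Add(-20898, Mul(-1, Rational(12325, 18))) = Add(-20898, Rational(-12325, 18)) = Rational(-388489, 18)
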